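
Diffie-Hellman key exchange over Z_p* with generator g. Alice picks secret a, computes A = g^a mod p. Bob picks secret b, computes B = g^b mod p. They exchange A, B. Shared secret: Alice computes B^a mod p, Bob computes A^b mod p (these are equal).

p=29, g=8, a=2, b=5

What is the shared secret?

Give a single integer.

A = 8^2 mod 29  (bits of 2 = 10)
  bit 0 = 1: r = r^2 * 8 mod 29 = 1^2 * 8 = 1*8 = 8
  bit 1 = 0: r = r^2 mod 29 = 8^2 = 6
  -> A = 6
B = 8^5 mod 29  (bits of 5 = 101)
  bit 0 = 1: r = r^2 * 8 mod 29 = 1^2 * 8 = 1*8 = 8
  bit 1 = 0: r = r^2 mod 29 = 8^2 = 6
  bit 2 = 1: r = r^2 * 8 mod 29 = 6^2 * 8 = 7*8 = 27
  -> B = 27
s = B^a = 27^2 mod 29  (bits of 2 = 10)
  bit 0 = 1: r = r^2 * 27 mod 29 = 1^2 * 27 = 1*27 = 27
  bit 1 = 0: r = r^2 mod 29 = 27^2 = 4
  -> s = B^a = 4

Answer: 4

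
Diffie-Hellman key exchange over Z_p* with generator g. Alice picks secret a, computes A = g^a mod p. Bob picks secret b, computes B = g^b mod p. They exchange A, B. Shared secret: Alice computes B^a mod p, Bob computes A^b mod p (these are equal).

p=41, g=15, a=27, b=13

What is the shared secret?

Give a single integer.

A = 15^27 mod 41  (bits of 27 = 11011)
  bit 0 = 1: r = r^2 * 15 mod 41 = 1^2 * 15 = 1*15 = 15
  bit 1 = 1: r = r^2 * 15 mod 41 = 15^2 * 15 = 20*15 = 13
  bit 2 = 0: r = r^2 mod 41 = 13^2 = 5
  bit 3 = 1: r = r^2 * 15 mod 41 = 5^2 * 15 = 25*15 = 6
  bit 4 = 1: r = r^2 * 15 mod 41 = 6^2 * 15 = 36*15 = 7
  -> A = 7
B = 15^13 mod 41  (bits of 13 = 1101)
  bit 0 = 1: r = r^2 * 15 mod 41 = 1^2 * 15 = 1*15 = 15
  bit 1 = 1: r = r^2 * 15 mod 41 = 15^2 * 15 = 20*15 = 13
  bit 2 = 0: r = r^2 mod 41 = 13^2 = 5
  bit 3 = 1: r = r^2 * 15 mod 41 = 5^2 * 15 = 25*15 = 6
  -> B = 6
s = B^a = 6^27 mod 41  (bits of 27 = 11011)
  bit 0 = 1: r = r^2 * 6 mod 41 = 1^2 * 6 = 1*6 = 6
  bit 1 = 1: r = r^2 * 6 mod 41 = 6^2 * 6 = 36*6 = 11
  bit 2 = 0: r = r^2 mod 41 = 11^2 = 39
  bit 3 = 1: r = r^2 * 6 mod 41 = 39^2 * 6 = 4*6 = 24
  bit 4 = 1: r = r^2 * 6 mod 41 = 24^2 * 6 = 2*6 = 12
  -> s = B^a = 12

Answer: 12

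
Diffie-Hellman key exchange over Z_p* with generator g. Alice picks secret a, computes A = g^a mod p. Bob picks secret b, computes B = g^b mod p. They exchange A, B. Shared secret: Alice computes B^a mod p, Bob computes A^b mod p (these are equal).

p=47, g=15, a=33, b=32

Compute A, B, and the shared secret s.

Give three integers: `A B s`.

A = 15^33 mod 47  (bits of 33 = 100001)
  bit 0 = 1: r = r^2 * 15 mod 47 = 1^2 * 15 = 1*15 = 15
  bit 1 = 0: r = r^2 mod 47 = 15^2 = 37
  bit 2 = 0: r = r^2 mod 47 = 37^2 = 6
  bit 3 = 0: r = r^2 mod 47 = 6^2 = 36
  bit 4 = 0: r = r^2 mod 47 = 36^2 = 27
  bit 5 = 1: r = r^2 * 15 mod 47 = 27^2 * 15 = 24*15 = 31
  -> A = 31
B = 15^32 mod 47  (bits of 32 = 100000)
  bit 0 = 1: r = r^2 * 15 mod 47 = 1^2 * 15 = 1*15 = 15
  bit 1 = 0: r = r^2 mod 47 = 15^2 = 37
  bit 2 = 0: r = r^2 mod 47 = 37^2 = 6
  bit 3 = 0: r = r^2 mod 47 = 6^2 = 36
  bit 4 = 0: r = r^2 mod 47 = 36^2 = 27
  bit 5 = 0: r = r^2 mod 47 = 27^2 = 24
  -> B = 24
s = B^a = 24^33 mod 47  (bits of 33 = 100001)
  bit 0 = 1: r = r^2 * 24 mod 47 = 1^2 * 24 = 1*24 = 24
  bit 1 = 0: r = r^2 mod 47 = 24^2 = 12
  bit 2 = 0: r = r^2 mod 47 = 12^2 = 3
  bit 3 = 0: r = r^2 mod 47 = 3^2 = 9
  bit 4 = 0: r = r^2 mod 47 = 9^2 = 34
  bit 5 = 1: r = r^2 * 24 mod 47 = 34^2 * 24 = 28*24 = 14
  -> s = B^a = 14

Answer: 31 24 14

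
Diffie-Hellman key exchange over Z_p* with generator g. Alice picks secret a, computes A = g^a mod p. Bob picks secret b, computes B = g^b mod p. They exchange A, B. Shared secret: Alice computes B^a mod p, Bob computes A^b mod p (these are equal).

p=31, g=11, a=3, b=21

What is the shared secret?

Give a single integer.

A = 11^3 mod 31  (bits of 3 = 11)
  bit 0 = 1: r = r^2 * 11 mod 31 = 1^2 * 11 = 1*11 = 11
  bit 1 = 1: r = r^2 * 11 mod 31 = 11^2 * 11 = 28*11 = 29
  -> A = 29
B = 11^21 mod 31  (bits of 21 = 10101)
  bit 0 = 1: r = r^2 * 11 mod 31 = 1^2 * 11 = 1*11 = 11
  bit 1 = 0: r = r^2 mod 31 = 11^2 = 28
  bit 2 = 1: r = r^2 * 11 mod 31 = 28^2 * 11 = 9*11 = 6
  bit 3 = 0: r = r^2 mod 31 = 6^2 = 5
  bit 4 = 1: r = r^2 * 11 mod 31 = 5^2 * 11 = 25*11 = 27
  -> B = 27
s = B^a = 27^3 mod 31  (bits of 3 = 11)
  bit 0 = 1: r = r^2 * 27 mod 31 = 1^2 * 27 = 1*27 = 27
  bit 1 = 1: r = r^2 * 27 mod 31 = 27^2 * 27 = 16*27 = 29
  -> s = B^a = 29

Answer: 29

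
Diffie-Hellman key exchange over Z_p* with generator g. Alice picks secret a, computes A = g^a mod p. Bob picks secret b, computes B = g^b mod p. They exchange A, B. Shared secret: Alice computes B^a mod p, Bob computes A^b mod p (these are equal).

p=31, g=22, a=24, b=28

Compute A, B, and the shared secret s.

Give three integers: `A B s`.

Answer: 4 18 2

Derivation:
A = 22^24 mod 31  (bits of 24 = 11000)
  bit 0 = 1: r = r^2 * 22 mod 31 = 1^2 * 22 = 1*22 = 22
  bit 1 = 1: r = r^2 * 22 mod 31 = 22^2 * 22 = 19*22 = 15
  bit 2 = 0: r = r^2 mod 31 = 15^2 = 8
  bit 3 = 0: r = r^2 mod 31 = 8^2 = 2
  bit 4 = 0: r = r^2 mod 31 = 2^2 = 4
  -> A = 4
B = 22^28 mod 31  (bits of 28 = 11100)
  bit 0 = 1: r = r^2 * 22 mod 31 = 1^2 * 22 = 1*22 = 22
  bit 1 = 1: r = r^2 * 22 mod 31 = 22^2 * 22 = 19*22 = 15
  bit 2 = 1: r = r^2 * 22 mod 31 = 15^2 * 22 = 8*22 = 21
  bit 3 = 0: r = r^2 mod 31 = 21^2 = 7
  bit 4 = 0: r = r^2 mod 31 = 7^2 = 18
  -> B = 18
s = B^a = 18^24 mod 31  (bits of 24 = 11000)
  bit 0 = 1: r = r^2 * 18 mod 31 = 1^2 * 18 = 1*18 = 18
  bit 1 = 1: r = r^2 * 18 mod 31 = 18^2 * 18 = 14*18 = 4
  bit 2 = 0: r = r^2 mod 31 = 4^2 = 16
  bit 3 = 0: r = r^2 mod 31 = 16^2 = 8
  bit 4 = 0: r = r^2 mod 31 = 8^2 = 2
  -> s = B^a = 2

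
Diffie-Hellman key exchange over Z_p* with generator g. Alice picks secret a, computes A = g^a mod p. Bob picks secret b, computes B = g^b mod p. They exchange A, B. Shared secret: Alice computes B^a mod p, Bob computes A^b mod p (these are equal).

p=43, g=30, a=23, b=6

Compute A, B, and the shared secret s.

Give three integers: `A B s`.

A = 30^23 mod 43  (bits of 23 = 10111)
  bit 0 = 1: r = r^2 * 30 mod 43 = 1^2 * 30 = 1*30 = 30
  bit 1 = 0: r = r^2 mod 43 = 30^2 = 40
  bit 2 = 1: r = r^2 * 30 mod 43 = 40^2 * 30 = 9*30 = 12
  bit 3 = 1: r = r^2 * 30 mod 43 = 12^2 * 30 = 15*30 = 20
  bit 4 = 1: r = r^2 * 30 mod 43 = 20^2 * 30 = 13*30 = 3
  -> A = 3
B = 30^6 mod 43  (bits of 6 = 110)
  bit 0 = 1: r = r^2 * 30 mod 43 = 1^2 * 30 = 1*30 = 30
  bit 1 = 1: r = r^2 * 30 mod 43 = 30^2 * 30 = 40*30 = 39
  bit 2 = 0: r = r^2 mod 43 = 39^2 = 16
  -> B = 16
s = B^a = 16^23 mod 43  (bits of 23 = 10111)
  bit 0 = 1: r = r^2 * 16 mod 43 = 1^2 * 16 = 1*16 = 16
  bit 1 = 0: r = r^2 mod 43 = 16^2 = 41
  bit 2 = 1: r = r^2 * 16 mod 43 = 41^2 * 16 = 4*16 = 21
  bit 3 = 1: r = r^2 * 16 mod 43 = 21^2 * 16 = 11*16 = 4
  bit 4 = 1: r = r^2 * 16 mod 43 = 4^2 * 16 = 16*16 = 41
  -> s = B^a = 41

Answer: 3 16 41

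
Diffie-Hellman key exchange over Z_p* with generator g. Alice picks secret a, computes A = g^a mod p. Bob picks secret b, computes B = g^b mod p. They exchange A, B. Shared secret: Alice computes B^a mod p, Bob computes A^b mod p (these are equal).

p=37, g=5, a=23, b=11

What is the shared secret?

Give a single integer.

Answer: 5

Derivation:
A = 5^23 mod 37  (bits of 23 = 10111)
  bit 0 = 1: r = r^2 * 5 mod 37 = 1^2 * 5 = 1*5 = 5
  bit 1 = 0: r = r^2 mod 37 = 5^2 = 25
  bit 2 = 1: r = r^2 * 5 mod 37 = 25^2 * 5 = 33*5 = 17
  bit 3 = 1: r = r^2 * 5 mod 37 = 17^2 * 5 = 30*5 = 2
  bit 4 = 1: r = r^2 * 5 mod 37 = 2^2 * 5 = 4*5 = 20
  -> A = 20
B = 5^11 mod 37  (bits of 11 = 1011)
  bit 0 = 1: r = r^2 * 5 mod 37 = 1^2 * 5 = 1*5 = 5
  bit 1 = 0: r = r^2 mod 37 = 5^2 = 25
  bit 2 = 1: r = r^2 * 5 mod 37 = 25^2 * 5 = 33*5 = 17
  bit 3 = 1: r = r^2 * 5 mod 37 = 17^2 * 5 = 30*5 = 2
  -> B = 2
s = B^a = 2^23 mod 37  (bits of 23 = 10111)
  bit 0 = 1: r = r^2 * 2 mod 37 = 1^2 * 2 = 1*2 = 2
  bit 1 = 0: r = r^2 mod 37 = 2^2 = 4
  bit 2 = 1: r = r^2 * 2 mod 37 = 4^2 * 2 = 16*2 = 32
  bit 3 = 1: r = r^2 * 2 mod 37 = 32^2 * 2 = 25*2 = 13
  bit 4 = 1: r = r^2 * 2 mod 37 = 13^2 * 2 = 21*2 = 5
  -> s = B^a = 5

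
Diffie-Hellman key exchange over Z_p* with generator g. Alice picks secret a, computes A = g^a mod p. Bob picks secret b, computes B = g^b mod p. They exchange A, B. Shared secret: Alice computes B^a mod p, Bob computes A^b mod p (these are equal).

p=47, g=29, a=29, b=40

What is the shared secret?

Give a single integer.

A = 29^29 mod 47  (bits of 29 = 11101)
  bit 0 = 1: r = r^2 * 29 mod 47 = 1^2 * 29 = 1*29 = 29
  bit 1 = 1: r = r^2 * 29 mod 47 = 29^2 * 29 = 42*29 = 43
  bit 2 = 1: r = r^2 * 29 mod 47 = 43^2 * 29 = 16*29 = 41
  bit 3 = 0: r = r^2 mod 47 = 41^2 = 36
  bit 4 = 1: r = r^2 * 29 mod 47 = 36^2 * 29 = 27*29 = 31
  -> A = 31
B = 29^40 mod 47  (bits of 40 = 101000)
  bit 0 = 1: r = r^2 * 29 mod 47 = 1^2 * 29 = 1*29 = 29
  bit 1 = 0: r = r^2 mod 47 = 29^2 = 42
  bit 2 = 1: r = r^2 * 29 mod 47 = 42^2 * 29 = 25*29 = 20
  bit 3 = 0: r = r^2 mod 47 = 20^2 = 24
  bit 4 = 0: r = r^2 mod 47 = 24^2 = 12
  bit 5 = 0: r = r^2 mod 47 = 12^2 = 3
  -> B = 3
s = B^a = 3^29 mod 47  (bits of 29 = 11101)
  bit 0 = 1: r = r^2 * 3 mod 47 = 1^2 * 3 = 1*3 = 3
  bit 1 = 1: r = r^2 * 3 mod 47 = 3^2 * 3 = 9*3 = 27
  bit 2 = 1: r = r^2 * 3 mod 47 = 27^2 * 3 = 24*3 = 25
  bit 3 = 0: r = r^2 mod 47 = 25^2 = 14
  bit 4 = 1: r = r^2 * 3 mod 47 = 14^2 * 3 = 8*3 = 24
  -> s = B^a = 24

Answer: 24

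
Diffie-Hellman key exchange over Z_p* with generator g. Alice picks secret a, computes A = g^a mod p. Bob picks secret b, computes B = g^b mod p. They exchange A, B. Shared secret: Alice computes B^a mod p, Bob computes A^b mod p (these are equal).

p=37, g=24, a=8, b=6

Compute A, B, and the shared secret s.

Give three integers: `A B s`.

Answer: 9 11 10

Derivation:
A = 24^8 mod 37  (bits of 8 = 1000)
  bit 0 = 1: r = r^2 * 24 mod 37 = 1^2 * 24 = 1*24 = 24
  bit 1 = 0: r = r^2 mod 37 = 24^2 = 21
  bit 2 = 0: r = r^2 mod 37 = 21^2 = 34
  bit 3 = 0: r = r^2 mod 37 = 34^2 = 9
  -> A = 9
B = 24^6 mod 37  (bits of 6 = 110)
  bit 0 = 1: r = r^2 * 24 mod 37 = 1^2 * 24 = 1*24 = 24
  bit 1 = 1: r = r^2 * 24 mod 37 = 24^2 * 24 = 21*24 = 23
  bit 2 = 0: r = r^2 mod 37 = 23^2 = 11
  -> B = 11
s = B^a = 11^8 mod 37  (bits of 8 = 1000)
  bit 0 = 1: r = r^2 * 11 mod 37 = 1^2 * 11 = 1*11 = 11
  bit 1 = 0: r = r^2 mod 37 = 11^2 = 10
  bit 2 = 0: r = r^2 mod 37 = 10^2 = 26
  bit 3 = 0: r = r^2 mod 37 = 26^2 = 10
  -> s = B^a = 10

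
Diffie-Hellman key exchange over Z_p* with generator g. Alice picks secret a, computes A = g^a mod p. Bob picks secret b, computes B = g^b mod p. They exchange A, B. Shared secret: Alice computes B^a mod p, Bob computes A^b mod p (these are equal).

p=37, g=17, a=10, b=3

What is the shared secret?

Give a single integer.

Answer: 11

Derivation:
A = 17^10 mod 37  (bits of 10 = 1010)
  bit 0 = 1: r = r^2 * 17 mod 37 = 1^2 * 17 = 1*17 = 17
  bit 1 = 0: r = r^2 mod 37 = 17^2 = 30
  bit 2 = 1: r = r^2 * 17 mod 37 = 30^2 * 17 = 12*17 = 19
  bit 3 = 0: r = r^2 mod 37 = 19^2 = 28
  -> A = 28
B = 17^3 mod 37  (bits of 3 = 11)
  bit 0 = 1: r = r^2 * 17 mod 37 = 1^2 * 17 = 1*17 = 17
  bit 1 = 1: r = r^2 * 17 mod 37 = 17^2 * 17 = 30*17 = 29
  -> B = 29
s = B^a = 29^10 mod 37  (bits of 10 = 1010)
  bit 0 = 1: r = r^2 * 29 mod 37 = 1^2 * 29 = 1*29 = 29
  bit 1 = 0: r = r^2 mod 37 = 29^2 = 27
  bit 2 = 1: r = r^2 * 29 mod 37 = 27^2 * 29 = 26*29 = 14
  bit 3 = 0: r = r^2 mod 37 = 14^2 = 11
  -> s = B^a = 11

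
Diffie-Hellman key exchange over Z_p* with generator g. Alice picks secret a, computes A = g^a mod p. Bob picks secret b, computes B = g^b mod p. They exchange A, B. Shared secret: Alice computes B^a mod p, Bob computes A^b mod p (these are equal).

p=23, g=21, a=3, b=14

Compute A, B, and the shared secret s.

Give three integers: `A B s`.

Answer: 15 8 6

Derivation:
A = 21^3 mod 23  (bits of 3 = 11)
  bit 0 = 1: r = r^2 * 21 mod 23 = 1^2 * 21 = 1*21 = 21
  bit 1 = 1: r = r^2 * 21 mod 23 = 21^2 * 21 = 4*21 = 15
  -> A = 15
B = 21^14 mod 23  (bits of 14 = 1110)
  bit 0 = 1: r = r^2 * 21 mod 23 = 1^2 * 21 = 1*21 = 21
  bit 1 = 1: r = r^2 * 21 mod 23 = 21^2 * 21 = 4*21 = 15
  bit 2 = 1: r = r^2 * 21 mod 23 = 15^2 * 21 = 18*21 = 10
  bit 3 = 0: r = r^2 mod 23 = 10^2 = 8
  -> B = 8
s = B^a = 8^3 mod 23  (bits of 3 = 11)
  bit 0 = 1: r = r^2 * 8 mod 23 = 1^2 * 8 = 1*8 = 8
  bit 1 = 1: r = r^2 * 8 mod 23 = 8^2 * 8 = 18*8 = 6
  -> s = B^a = 6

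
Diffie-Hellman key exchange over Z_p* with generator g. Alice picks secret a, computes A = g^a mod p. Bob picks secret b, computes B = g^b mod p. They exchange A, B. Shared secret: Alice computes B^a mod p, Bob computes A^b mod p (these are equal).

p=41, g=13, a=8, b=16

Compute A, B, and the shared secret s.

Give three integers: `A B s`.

A = 13^8 mod 41  (bits of 8 = 1000)
  bit 0 = 1: r = r^2 * 13 mod 41 = 1^2 * 13 = 1*13 = 13
  bit 1 = 0: r = r^2 mod 41 = 13^2 = 5
  bit 2 = 0: r = r^2 mod 41 = 5^2 = 25
  bit 3 = 0: r = r^2 mod 41 = 25^2 = 10
  -> A = 10
B = 13^16 mod 41  (bits of 16 = 10000)
  bit 0 = 1: r = r^2 * 13 mod 41 = 1^2 * 13 = 1*13 = 13
  bit 1 = 0: r = r^2 mod 41 = 13^2 = 5
  bit 2 = 0: r = r^2 mod 41 = 5^2 = 25
  bit 3 = 0: r = r^2 mod 41 = 25^2 = 10
  bit 4 = 0: r = r^2 mod 41 = 10^2 = 18
  -> B = 18
s = B^a = 18^8 mod 41  (bits of 8 = 1000)
  bit 0 = 1: r = r^2 * 18 mod 41 = 1^2 * 18 = 1*18 = 18
  bit 1 = 0: r = r^2 mod 41 = 18^2 = 37
  bit 2 = 0: r = r^2 mod 41 = 37^2 = 16
  bit 3 = 0: r = r^2 mod 41 = 16^2 = 10
  -> s = B^a = 10

Answer: 10 18 10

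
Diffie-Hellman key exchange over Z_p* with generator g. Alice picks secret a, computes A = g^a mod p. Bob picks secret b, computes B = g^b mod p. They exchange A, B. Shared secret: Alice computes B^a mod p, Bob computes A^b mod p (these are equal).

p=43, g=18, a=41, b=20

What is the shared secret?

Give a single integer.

A = 18^41 mod 43  (bits of 41 = 101001)
  bit 0 = 1: r = r^2 * 18 mod 43 = 1^2 * 18 = 1*18 = 18
  bit 1 = 0: r = r^2 mod 43 = 18^2 = 23
  bit 2 = 1: r = r^2 * 18 mod 43 = 23^2 * 18 = 13*18 = 19
  bit 3 = 0: r = r^2 mod 43 = 19^2 = 17
  bit 4 = 0: r = r^2 mod 43 = 17^2 = 31
  bit 5 = 1: r = r^2 * 18 mod 43 = 31^2 * 18 = 15*18 = 12
  -> A = 12
B = 18^20 mod 43  (bits of 20 = 10100)
  bit 0 = 1: r = r^2 * 18 mod 43 = 1^2 * 18 = 1*18 = 18
  bit 1 = 0: r = r^2 mod 43 = 18^2 = 23
  bit 2 = 1: r = r^2 * 18 mod 43 = 23^2 * 18 = 13*18 = 19
  bit 3 = 0: r = r^2 mod 43 = 19^2 = 17
  bit 4 = 0: r = r^2 mod 43 = 17^2 = 31
  -> B = 31
s = B^a = 31^41 mod 43  (bits of 41 = 101001)
  bit 0 = 1: r = r^2 * 31 mod 43 = 1^2 * 31 = 1*31 = 31
  bit 1 = 0: r = r^2 mod 43 = 31^2 = 15
  bit 2 = 1: r = r^2 * 31 mod 43 = 15^2 * 31 = 10*31 = 9
  bit 3 = 0: r = r^2 mod 43 = 9^2 = 38
  bit 4 = 0: r = r^2 mod 43 = 38^2 = 25
  bit 5 = 1: r = r^2 * 31 mod 43 = 25^2 * 31 = 23*31 = 25
  -> s = B^a = 25

Answer: 25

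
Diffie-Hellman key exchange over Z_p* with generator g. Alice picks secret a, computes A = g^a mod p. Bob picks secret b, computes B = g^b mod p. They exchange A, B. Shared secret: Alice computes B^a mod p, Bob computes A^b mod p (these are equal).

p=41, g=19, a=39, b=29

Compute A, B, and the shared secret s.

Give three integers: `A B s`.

A = 19^39 mod 41  (bits of 39 = 100111)
  bit 0 = 1: r = r^2 * 19 mod 41 = 1^2 * 19 = 1*19 = 19
  bit 1 = 0: r = r^2 mod 41 = 19^2 = 33
  bit 2 = 0: r = r^2 mod 41 = 33^2 = 23
  bit 3 = 1: r = r^2 * 19 mod 41 = 23^2 * 19 = 37*19 = 6
  bit 4 = 1: r = r^2 * 19 mod 41 = 6^2 * 19 = 36*19 = 28
  bit 5 = 1: r = r^2 * 19 mod 41 = 28^2 * 19 = 5*19 = 13
  -> A = 13
B = 19^29 mod 41  (bits of 29 = 11101)
  bit 0 = 1: r = r^2 * 19 mod 41 = 1^2 * 19 = 1*19 = 19
  bit 1 = 1: r = r^2 * 19 mod 41 = 19^2 * 19 = 33*19 = 12
  bit 2 = 1: r = r^2 * 19 mod 41 = 12^2 * 19 = 21*19 = 30
  bit 3 = 0: r = r^2 mod 41 = 30^2 = 39
  bit 4 = 1: r = r^2 * 19 mod 41 = 39^2 * 19 = 4*19 = 35
  -> B = 35
s = B^a = 35^39 mod 41  (bits of 39 = 100111)
  bit 0 = 1: r = r^2 * 35 mod 41 = 1^2 * 35 = 1*35 = 35
  bit 1 = 0: r = r^2 mod 41 = 35^2 = 36
  bit 2 = 0: r = r^2 mod 41 = 36^2 = 25
  bit 3 = 1: r = r^2 * 35 mod 41 = 25^2 * 35 = 10*35 = 22
  bit 4 = 1: r = r^2 * 35 mod 41 = 22^2 * 35 = 33*35 = 7
  bit 5 = 1: r = r^2 * 35 mod 41 = 7^2 * 35 = 8*35 = 34
  -> s = B^a = 34

Answer: 13 35 34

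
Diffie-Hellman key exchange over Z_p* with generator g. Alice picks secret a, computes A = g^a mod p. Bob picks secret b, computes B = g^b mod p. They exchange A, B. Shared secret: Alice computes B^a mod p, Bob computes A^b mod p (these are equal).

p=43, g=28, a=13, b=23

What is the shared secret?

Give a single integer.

Answer: 5

Derivation:
A = 28^13 mod 43  (bits of 13 = 1101)
  bit 0 = 1: r = r^2 * 28 mod 43 = 1^2 * 28 = 1*28 = 28
  bit 1 = 1: r = r^2 * 28 mod 43 = 28^2 * 28 = 10*28 = 22
  bit 2 = 0: r = r^2 mod 43 = 22^2 = 11
  bit 3 = 1: r = r^2 * 28 mod 43 = 11^2 * 28 = 35*28 = 34
  -> A = 34
B = 28^23 mod 43  (bits of 23 = 10111)
  bit 0 = 1: r = r^2 * 28 mod 43 = 1^2 * 28 = 1*28 = 28
  bit 1 = 0: r = r^2 mod 43 = 28^2 = 10
  bit 2 = 1: r = r^2 * 28 mod 43 = 10^2 * 28 = 14*28 = 5
  bit 3 = 1: r = r^2 * 28 mod 43 = 5^2 * 28 = 25*28 = 12
  bit 4 = 1: r = r^2 * 28 mod 43 = 12^2 * 28 = 15*28 = 33
  -> B = 33
s = B^a = 33^13 mod 43  (bits of 13 = 1101)
  bit 0 = 1: r = r^2 * 33 mod 43 = 1^2 * 33 = 1*33 = 33
  bit 1 = 1: r = r^2 * 33 mod 43 = 33^2 * 33 = 14*33 = 32
  bit 2 = 0: r = r^2 mod 43 = 32^2 = 35
  bit 3 = 1: r = r^2 * 33 mod 43 = 35^2 * 33 = 21*33 = 5
  -> s = B^a = 5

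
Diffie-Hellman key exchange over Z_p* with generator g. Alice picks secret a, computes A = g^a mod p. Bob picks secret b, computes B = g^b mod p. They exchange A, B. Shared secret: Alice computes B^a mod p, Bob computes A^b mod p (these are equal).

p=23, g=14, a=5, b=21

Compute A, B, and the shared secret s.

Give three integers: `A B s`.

Answer: 15 5 20

Derivation:
A = 14^5 mod 23  (bits of 5 = 101)
  bit 0 = 1: r = r^2 * 14 mod 23 = 1^2 * 14 = 1*14 = 14
  bit 1 = 0: r = r^2 mod 23 = 14^2 = 12
  bit 2 = 1: r = r^2 * 14 mod 23 = 12^2 * 14 = 6*14 = 15
  -> A = 15
B = 14^21 mod 23  (bits of 21 = 10101)
  bit 0 = 1: r = r^2 * 14 mod 23 = 1^2 * 14 = 1*14 = 14
  bit 1 = 0: r = r^2 mod 23 = 14^2 = 12
  bit 2 = 1: r = r^2 * 14 mod 23 = 12^2 * 14 = 6*14 = 15
  bit 3 = 0: r = r^2 mod 23 = 15^2 = 18
  bit 4 = 1: r = r^2 * 14 mod 23 = 18^2 * 14 = 2*14 = 5
  -> B = 5
s = B^a = 5^5 mod 23  (bits of 5 = 101)
  bit 0 = 1: r = r^2 * 5 mod 23 = 1^2 * 5 = 1*5 = 5
  bit 1 = 0: r = r^2 mod 23 = 5^2 = 2
  bit 2 = 1: r = r^2 * 5 mod 23 = 2^2 * 5 = 4*5 = 20
  -> s = B^a = 20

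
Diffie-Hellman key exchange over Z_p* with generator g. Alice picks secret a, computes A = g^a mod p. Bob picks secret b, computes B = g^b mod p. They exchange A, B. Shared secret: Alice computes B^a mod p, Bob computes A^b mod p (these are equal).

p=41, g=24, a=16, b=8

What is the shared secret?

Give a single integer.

A = 24^16 mod 41  (bits of 16 = 10000)
  bit 0 = 1: r = r^2 * 24 mod 41 = 1^2 * 24 = 1*24 = 24
  bit 1 = 0: r = r^2 mod 41 = 24^2 = 2
  bit 2 = 0: r = r^2 mod 41 = 2^2 = 4
  bit 3 = 0: r = r^2 mod 41 = 4^2 = 16
  bit 4 = 0: r = r^2 mod 41 = 16^2 = 10
  -> A = 10
B = 24^8 mod 41  (bits of 8 = 1000)
  bit 0 = 1: r = r^2 * 24 mod 41 = 1^2 * 24 = 1*24 = 24
  bit 1 = 0: r = r^2 mod 41 = 24^2 = 2
  bit 2 = 0: r = r^2 mod 41 = 2^2 = 4
  bit 3 = 0: r = r^2 mod 41 = 4^2 = 16
  -> B = 16
s = B^a = 16^16 mod 41  (bits of 16 = 10000)
  bit 0 = 1: r = r^2 * 16 mod 41 = 1^2 * 16 = 1*16 = 16
  bit 1 = 0: r = r^2 mod 41 = 16^2 = 10
  bit 2 = 0: r = r^2 mod 41 = 10^2 = 18
  bit 3 = 0: r = r^2 mod 41 = 18^2 = 37
  bit 4 = 0: r = r^2 mod 41 = 37^2 = 16
  -> s = B^a = 16

Answer: 16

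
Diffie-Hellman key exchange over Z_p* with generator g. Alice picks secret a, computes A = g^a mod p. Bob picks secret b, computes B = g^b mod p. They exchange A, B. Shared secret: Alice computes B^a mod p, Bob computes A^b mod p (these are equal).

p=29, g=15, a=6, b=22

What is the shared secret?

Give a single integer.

Answer: 24

Derivation:
A = 15^6 mod 29  (bits of 6 = 110)
  bit 0 = 1: r = r^2 * 15 mod 29 = 1^2 * 15 = 1*15 = 15
  bit 1 = 1: r = r^2 * 15 mod 29 = 15^2 * 15 = 22*15 = 11
  bit 2 = 0: r = r^2 mod 29 = 11^2 = 5
  -> A = 5
B = 15^22 mod 29  (bits of 22 = 10110)
  bit 0 = 1: r = r^2 * 15 mod 29 = 1^2 * 15 = 1*15 = 15
  bit 1 = 0: r = r^2 mod 29 = 15^2 = 22
  bit 2 = 1: r = r^2 * 15 mod 29 = 22^2 * 15 = 20*15 = 10
  bit 3 = 1: r = r^2 * 15 mod 29 = 10^2 * 15 = 13*15 = 21
  bit 4 = 0: r = r^2 mod 29 = 21^2 = 6
  -> B = 6
s = B^a = 6^6 mod 29  (bits of 6 = 110)
  bit 0 = 1: r = r^2 * 6 mod 29 = 1^2 * 6 = 1*6 = 6
  bit 1 = 1: r = r^2 * 6 mod 29 = 6^2 * 6 = 7*6 = 13
  bit 2 = 0: r = r^2 mod 29 = 13^2 = 24
  -> s = B^a = 24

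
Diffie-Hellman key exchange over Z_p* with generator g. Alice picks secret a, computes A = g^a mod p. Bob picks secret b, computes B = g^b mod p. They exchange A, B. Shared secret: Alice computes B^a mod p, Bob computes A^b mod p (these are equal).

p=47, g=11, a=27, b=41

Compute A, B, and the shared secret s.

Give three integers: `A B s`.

Answer: 23 13 15

Derivation:
A = 11^27 mod 47  (bits of 27 = 11011)
  bit 0 = 1: r = r^2 * 11 mod 47 = 1^2 * 11 = 1*11 = 11
  bit 1 = 1: r = r^2 * 11 mod 47 = 11^2 * 11 = 27*11 = 15
  bit 2 = 0: r = r^2 mod 47 = 15^2 = 37
  bit 3 = 1: r = r^2 * 11 mod 47 = 37^2 * 11 = 6*11 = 19
  bit 4 = 1: r = r^2 * 11 mod 47 = 19^2 * 11 = 32*11 = 23
  -> A = 23
B = 11^41 mod 47  (bits of 41 = 101001)
  bit 0 = 1: r = r^2 * 11 mod 47 = 1^2 * 11 = 1*11 = 11
  bit 1 = 0: r = r^2 mod 47 = 11^2 = 27
  bit 2 = 1: r = r^2 * 11 mod 47 = 27^2 * 11 = 24*11 = 29
  bit 3 = 0: r = r^2 mod 47 = 29^2 = 42
  bit 4 = 0: r = r^2 mod 47 = 42^2 = 25
  bit 5 = 1: r = r^2 * 11 mod 47 = 25^2 * 11 = 14*11 = 13
  -> B = 13
s = B^a = 13^27 mod 47  (bits of 27 = 11011)
  bit 0 = 1: r = r^2 * 13 mod 47 = 1^2 * 13 = 1*13 = 13
  bit 1 = 1: r = r^2 * 13 mod 47 = 13^2 * 13 = 28*13 = 35
  bit 2 = 0: r = r^2 mod 47 = 35^2 = 3
  bit 3 = 1: r = r^2 * 13 mod 47 = 3^2 * 13 = 9*13 = 23
  bit 4 = 1: r = r^2 * 13 mod 47 = 23^2 * 13 = 12*13 = 15
  -> s = B^a = 15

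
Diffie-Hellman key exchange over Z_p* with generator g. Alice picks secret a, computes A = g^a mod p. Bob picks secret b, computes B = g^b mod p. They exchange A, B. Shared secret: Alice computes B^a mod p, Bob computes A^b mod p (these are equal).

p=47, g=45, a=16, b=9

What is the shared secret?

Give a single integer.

Answer: 17

Derivation:
A = 45^16 mod 47  (bits of 16 = 10000)
  bit 0 = 1: r = r^2 * 45 mod 47 = 1^2 * 45 = 1*45 = 45
  bit 1 = 0: r = r^2 mod 47 = 45^2 = 4
  bit 2 = 0: r = r^2 mod 47 = 4^2 = 16
  bit 3 = 0: r = r^2 mod 47 = 16^2 = 21
  bit 4 = 0: r = r^2 mod 47 = 21^2 = 18
  -> A = 18
B = 45^9 mod 47  (bits of 9 = 1001)
  bit 0 = 1: r = r^2 * 45 mod 47 = 1^2 * 45 = 1*45 = 45
  bit 1 = 0: r = r^2 mod 47 = 45^2 = 4
  bit 2 = 0: r = r^2 mod 47 = 4^2 = 16
  bit 3 = 1: r = r^2 * 45 mod 47 = 16^2 * 45 = 21*45 = 5
  -> B = 5
s = B^a = 5^16 mod 47  (bits of 16 = 10000)
  bit 0 = 1: r = r^2 * 5 mod 47 = 1^2 * 5 = 1*5 = 5
  bit 1 = 0: r = r^2 mod 47 = 5^2 = 25
  bit 2 = 0: r = r^2 mod 47 = 25^2 = 14
  bit 3 = 0: r = r^2 mod 47 = 14^2 = 8
  bit 4 = 0: r = r^2 mod 47 = 8^2 = 17
  -> s = B^a = 17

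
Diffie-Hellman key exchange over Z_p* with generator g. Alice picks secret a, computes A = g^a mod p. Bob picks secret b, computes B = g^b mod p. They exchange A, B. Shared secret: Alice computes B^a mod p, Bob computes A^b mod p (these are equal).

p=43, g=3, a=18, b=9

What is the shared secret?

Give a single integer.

A = 3^18 mod 43  (bits of 18 = 10010)
  bit 0 = 1: r = r^2 * 3 mod 43 = 1^2 * 3 = 1*3 = 3
  bit 1 = 0: r = r^2 mod 43 = 3^2 = 9
  bit 2 = 0: r = r^2 mod 43 = 9^2 = 38
  bit 3 = 1: r = r^2 * 3 mod 43 = 38^2 * 3 = 25*3 = 32
  bit 4 = 0: r = r^2 mod 43 = 32^2 = 35
  -> A = 35
B = 3^9 mod 43  (bits of 9 = 1001)
  bit 0 = 1: r = r^2 * 3 mod 43 = 1^2 * 3 = 1*3 = 3
  bit 1 = 0: r = r^2 mod 43 = 3^2 = 9
  bit 2 = 0: r = r^2 mod 43 = 9^2 = 38
  bit 3 = 1: r = r^2 * 3 mod 43 = 38^2 * 3 = 25*3 = 32
  -> B = 32
s = B^a = 32^18 mod 43  (bits of 18 = 10010)
  bit 0 = 1: r = r^2 * 32 mod 43 = 1^2 * 32 = 1*32 = 32
  bit 1 = 0: r = r^2 mod 43 = 32^2 = 35
  bit 2 = 0: r = r^2 mod 43 = 35^2 = 21
  bit 3 = 1: r = r^2 * 32 mod 43 = 21^2 * 32 = 11*32 = 8
  bit 4 = 0: r = r^2 mod 43 = 8^2 = 21
  -> s = B^a = 21

Answer: 21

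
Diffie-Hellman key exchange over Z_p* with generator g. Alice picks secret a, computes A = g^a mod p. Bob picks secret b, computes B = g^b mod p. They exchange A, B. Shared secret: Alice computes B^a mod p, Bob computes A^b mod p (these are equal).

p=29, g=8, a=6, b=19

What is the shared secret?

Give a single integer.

Answer: 6

Derivation:
A = 8^6 mod 29  (bits of 6 = 110)
  bit 0 = 1: r = r^2 * 8 mod 29 = 1^2 * 8 = 1*8 = 8
  bit 1 = 1: r = r^2 * 8 mod 29 = 8^2 * 8 = 6*8 = 19
  bit 2 = 0: r = r^2 mod 29 = 19^2 = 13
  -> A = 13
B = 8^19 mod 29  (bits of 19 = 10011)
  bit 0 = 1: r = r^2 * 8 mod 29 = 1^2 * 8 = 1*8 = 8
  bit 1 = 0: r = r^2 mod 29 = 8^2 = 6
  bit 2 = 0: r = r^2 mod 29 = 6^2 = 7
  bit 3 = 1: r = r^2 * 8 mod 29 = 7^2 * 8 = 20*8 = 15
  bit 4 = 1: r = r^2 * 8 mod 29 = 15^2 * 8 = 22*8 = 2
  -> B = 2
s = B^a = 2^6 mod 29  (bits of 6 = 110)
  bit 0 = 1: r = r^2 * 2 mod 29 = 1^2 * 2 = 1*2 = 2
  bit 1 = 1: r = r^2 * 2 mod 29 = 2^2 * 2 = 4*2 = 8
  bit 2 = 0: r = r^2 mod 29 = 8^2 = 6
  -> s = B^a = 6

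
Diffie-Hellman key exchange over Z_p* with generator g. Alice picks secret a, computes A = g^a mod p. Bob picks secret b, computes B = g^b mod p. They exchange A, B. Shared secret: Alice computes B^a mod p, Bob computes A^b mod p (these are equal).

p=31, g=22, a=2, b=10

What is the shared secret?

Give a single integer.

A = 22^2 mod 31  (bits of 2 = 10)
  bit 0 = 1: r = r^2 * 22 mod 31 = 1^2 * 22 = 1*22 = 22
  bit 1 = 0: r = r^2 mod 31 = 22^2 = 19
  -> A = 19
B = 22^10 mod 31  (bits of 10 = 1010)
  bit 0 = 1: r = r^2 * 22 mod 31 = 1^2 * 22 = 1*22 = 22
  bit 1 = 0: r = r^2 mod 31 = 22^2 = 19
  bit 2 = 1: r = r^2 * 22 mod 31 = 19^2 * 22 = 20*22 = 6
  bit 3 = 0: r = r^2 mod 31 = 6^2 = 5
  -> B = 5
s = B^a = 5^2 mod 31  (bits of 2 = 10)
  bit 0 = 1: r = r^2 * 5 mod 31 = 1^2 * 5 = 1*5 = 5
  bit 1 = 0: r = r^2 mod 31 = 5^2 = 25
  -> s = B^a = 25

Answer: 25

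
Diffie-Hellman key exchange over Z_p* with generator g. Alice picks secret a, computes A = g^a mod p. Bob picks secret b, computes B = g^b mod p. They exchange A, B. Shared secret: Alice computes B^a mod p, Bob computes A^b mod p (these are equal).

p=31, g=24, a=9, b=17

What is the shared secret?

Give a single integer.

Answer: 29

Derivation:
A = 24^9 mod 31  (bits of 9 = 1001)
  bit 0 = 1: r = r^2 * 24 mod 31 = 1^2 * 24 = 1*24 = 24
  bit 1 = 0: r = r^2 mod 31 = 24^2 = 18
  bit 2 = 0: r = r^2 mod 31 = 18^2 = 14
  bit 3 = 1: r = r^2 * 24 mod 31 = 14^2 * 24 = 10*24 = 23
  -> A = 23
B = 24^17 mod 31  (bits of 17 = 10001)
  bit 0 = 1: r = r^2 * 24 mod 31 = 1^2 * 24 = 1*24 = 24
  bit 1 = 0: r = r^2 mod 31 = 24^2 = 18
  bit 2 = 0: r = r^2 mod 31 = 18^2 = 14
  bit 3 = 0: r = r^2 mod 31 = 14^2 = 10
  bit 4 = 1: r = r^2 * 24 mod 31 = 10^2 * 24 = 7*24 = 13
  -> B = 13
s = B^a = 13^9 mod 31  (bits of 9 = 1001)
  bit 0 = 1: r = r^2 * 13 mod 31 = 1^2 * 13 = 1*13 = 13
  bit 1 = 0: r = r^2 mod 31 = 13^2 = 14
  bit 2 = 0: r = r^2 mod 31 = 14^2 = 10
  bit 3 = 1: r = r^2 * 13 mod 31 = 10^2 * 13 = 7*13 = 29
  -> s = B^a = 29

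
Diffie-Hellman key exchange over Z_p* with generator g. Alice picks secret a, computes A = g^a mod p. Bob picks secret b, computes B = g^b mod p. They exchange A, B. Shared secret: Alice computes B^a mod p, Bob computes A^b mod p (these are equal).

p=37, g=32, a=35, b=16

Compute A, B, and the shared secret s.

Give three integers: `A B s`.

A = 32^35 mod 37  (bits of 35 = 100011)
  bit 0 = 1: r = r^2 * 32 mod 37 = 1^2 * 32 = 1*32 = 32
  bit 1 = 0: r = r^2 mod 37 = 32^2 = 25
  bit 2 = 0: r = r^2 mod 37 = 25^2 = 33
  bit 3 = 0: r = r^2 mod 37 = 33^2 = 16
  bit 4 = 1: r = r^2 * 32 mod 37 = 16^2 * 32 = 34*32 = 15
  bit 5 = 1: r = r^2 * 32 mod 37 = 15^2 * 32 = 3*32 = 22
  -> A = 22
B = 32^16 mod 37  (bits of 16 = 10000)
  bit 0 = 1: r = r^2 * 32 mod 37 = 1^2 * 32 = 1*32 = 32
  bit 1 = 0: r = r^2 mod 37 = 32^2 = 25
  bit 2 = 0: r = r^2 mod 37 = 25^2 = 33
  bit 3 = 0: r = r^2 mod 37 = 33^2 = 16
  bit 4 = 0: r = r^2 mod 37 = 16^2 = 34
  -> B = 34
s = B^a = 34^35 mod 37  (bits of 35 = 100011)
  bit 0 = 1: r = r^2 * 34 mod 37 = 1^2 * 34 = 1*34 = 34
  bit 1 = 0: r = r^2 mod 37 = 34^2 = 9
  bit 2 = 0: r = r^2 mod 37 = 9^2 = 7
  bit 3 = 0: r = r^2 mod 37 = 7^2 = 12
  bit 4 = 1: r = r^2 * 34 mod 37 = 12^2 * 34 = 33*34 = 12
  bit 5 = 1: r = r^2 * 34 mod 37 = 12^2 * 34 = 33*34 = 12
  -> s = B^a = 12

Answer: 22 34 12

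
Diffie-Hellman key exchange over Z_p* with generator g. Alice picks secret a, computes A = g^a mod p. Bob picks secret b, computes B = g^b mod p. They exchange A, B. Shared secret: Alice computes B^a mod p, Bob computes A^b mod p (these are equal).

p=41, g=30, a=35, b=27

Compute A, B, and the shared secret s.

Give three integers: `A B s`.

Answer: 27 35 3

Derivation:
A = 30^35 mod 41  (bits of 35 = 100011)
  bit 0 = 1: r = r^2 * 30 mod 41 = 1^2 * 30 = 1*30 = 30
  bit 1 = 0: r = r^2 mod 41 = 30^2 = 39
  bit 2 = 0: r = r^2 mod 41 = 39^2 = 4
  bit 3 = 0: r = r^2 mod 41 = 4^2 = 16
  bit 4 = 1: r = r^2 * 30 mod 41 = 16^2 * 30 = 10*30 = 13
  bit 5 = 1: r = r^2 * 30 mod 41 = 13^2 * 30 = 5*30 = 27
  -> A = 27
B = 30^27 mod 41  (bits of 27 = 11011)
  bit 0 = 1: r = r^2 * 30 mod 41 = 1^2 * 30 = 1*30 = 30
  bit 1 = 1: r = r^2 * 30 mod 41 = 30^2 * 30 = 39*30 = 22
  bit 2 = 0: r = r^2 mod 41 = 22^2 = 33
  bit 3 = 1: r = r^2 * 30 mod 41 = 33^2 * 30 = 23*30 = 34
  bit 4 = 1: r = r^2 * 30 mod 41 = 34^2 * 30 = 8*30 = 35
  -> B = 35
s = B^a = 35^35 mod 41  (bits of 35 = 100011)
  bit 0 = 1: r = r^2 * 35 mod 41 = 1^2 * 35 = 1*35 = 35
  bit 1 = 0: r = r^2 mod 41 = 35^2 = 36
  bit 2 = 0: r = r^2 mod 41 = 36^2 = 25
  bit 3 = 0: r = r^2 mod 41 = 25^2 = 10
  bit 4 = 1: r = r^2 * 35 mod 41 = 10^2 * 35 = 18*35 = 15
  bit 5 = 1: r = r^2 * 35 mod 41 = 15^2 * 35 = 20*35 = 3
  -> s = B^a = 3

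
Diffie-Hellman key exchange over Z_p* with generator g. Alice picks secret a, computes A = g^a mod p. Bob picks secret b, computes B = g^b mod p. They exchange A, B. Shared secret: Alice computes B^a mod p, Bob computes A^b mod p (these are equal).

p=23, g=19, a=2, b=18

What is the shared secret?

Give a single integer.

A = 19^2 mod 23  (bits of 2 = 10)
  bit 0 = 1: r = r^2 * 19 mod 23 = 1^2 * 19 = 1*19 = 19
  bit 1 = 0: r = r^2 mod 23 = 19^2 = 16
  -> A = 16
B = 19^18 mod 23  (bits of 18 = 10010)
  bit 0 = 1: r = r^2 * 19 mod 23 = 1^2 * 19 = 1*19 = 19
  bit 1 = 0: r = r^2 mod 23 = 19^2 = 16
  bit 2 = 0: r = r^2 mod 23 = 16^2 = 3
  bit 3 = 1: r = r^2 * 19 mod 23 = 3^2 * 19 = 9*19 = 10
  bit 4 = 0: r = r^2 mod 23 = 10^2 = 8
  -> B = 8
s = B^a = 8^2 mod 23  (bits of 2 = 10)
  bit 0 = 1: r = r^2 * 8 mod 23 = 1^2 * 8 = 1*8 = 8
  bit 1 = 0: r = r^2 mod 23 = 8^2 = 18
  -> s = B^a = 18

Answer: 18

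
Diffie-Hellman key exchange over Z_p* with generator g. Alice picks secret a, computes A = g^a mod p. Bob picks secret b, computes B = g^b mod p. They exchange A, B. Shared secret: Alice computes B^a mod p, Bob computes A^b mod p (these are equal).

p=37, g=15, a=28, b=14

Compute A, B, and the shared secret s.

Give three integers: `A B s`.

A = 15^28 mod 37  (bits of 28 = 11100)
  bit 0 = 1: r = r^2 * 15 mod 37 = 1^2 * 15 = 1*15 = 15
  bit 1 = 1: r = r^2 * 15 mod 37 = 15^2 * 15 = 3*15 = 8
  bit 2 = 1: r = r^2 * 15 mod 37 = 8^2 * 15 = 27*15 = 35
  bit 3 = 0: r = r^2 mod 37 = 35^2 = 4
  bit 4 = 0: r = r^2 mod 37 = 4^2 = 16
  -> A = 16
B = 15^14 mod 37  (bits of 14 = 1110)
  bit 0 = 1: r = r^2 * 15 mod 37 = 1^2 * 15 = 1*15 = 15
  bit 1 = 1: r = r^2 * 15 mod 37 = 15^2 * 15 = 3*15 = 8
  bit 2 = 1: r = r^2 * 15 mod 37 = 8^2 * 15 = 27*15 = 35
  bit 3 = 0: r = r^2 mod 37 = 35^2 = 4
  -> B = 4
s = B^a = 4^28 mod 37  (bits of 28 = 11100)
  bit 0 = 1: r = r^2 * 4 mod 37 = 1^2 * 4 = 1*4 = 4
  bit 1 = 1: r = r^2 * 4 mod 37 = 4^2 * 4 = 16*4 = 27
  bit 2 = 1: r = r^2 * 4 mod 37 = 27^2 * 4 = 26*4 = 30
  bit 3 = 0: r = r^2 mod 37 = 30^2 = 12
  bit 4 = 0: r = r^2 mod 37 = 12^2 = 33
  -> s = B^a = 33

Answer: 16 4 33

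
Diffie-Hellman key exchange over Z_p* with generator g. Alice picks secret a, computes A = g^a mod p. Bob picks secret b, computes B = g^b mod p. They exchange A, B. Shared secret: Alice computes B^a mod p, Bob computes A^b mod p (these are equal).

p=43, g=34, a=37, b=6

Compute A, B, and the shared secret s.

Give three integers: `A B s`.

Answer: 30 4 16

Derivation:
A = 34^37 mod 43  (bits of 37 = 100101)
  bit 0 = 1: r = r^2 * 34 mod 43 = 1^2 * 34 = 1*34 = 34
  bit 1 = 0: r = r^2 mod 43 = 34^2 = 38
  bit 2 = 0: r = r^2 mod 43 = 38^2 = 25
  bit 3 = 1: r = r^2 * 34 mod 43 = 25^2 * 34 = 23*34 = 8
  bit 4 = 0: r = r^2 mod 43 = 8^2 = 21
  bit 5 = 1: r = r^2 * 34 mod 43 = 21^2 * 34 = 11*34 = 30
  -> A = 30
B = 34^6 mod 43  (bits of 6 = 110)
  bit 0 = 1: r = r^2 * 34 mod 43 = 1^2 * 34 = 1*34 = 34
  bit 1 = 1: r = r^2 * 34 mod 43 = 34^2 * 34 = 38*34 = 2
  bit 2 = 0: r = r^2 mod 43 = 2^2 = 4
  -> B = 4
s = B^a = 4^37 mod 43  (bits of 37 = 100101)
  bit 0 = 1: r = r^2 * 4 mod 43 = 1^2 * 4 = 1*4 = 4
  bit 1 = 0: r = r^2 mod 43 = 4^2 = 16
  bit 2 = 0: r = r^2 mod 43 = 16^2 = 41
  bit 3 = 1: r = r^2 * 4 mod 43 = 41^2 * 4 = 4*4 = 16
  bit 4 = 0: r = r^2 mod 43 = 16^2 = 41
  bit 5 = 1: r = r^2 * 4 mod 43 = 41^2 * 4 = 4*4 = 16
  -> s = B^a = 16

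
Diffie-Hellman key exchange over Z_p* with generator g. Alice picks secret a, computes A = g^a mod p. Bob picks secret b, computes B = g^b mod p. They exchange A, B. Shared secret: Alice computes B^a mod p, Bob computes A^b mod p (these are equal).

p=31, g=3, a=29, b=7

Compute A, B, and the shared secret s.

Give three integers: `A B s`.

Answer: 21 17 11

Derivation:
A = 3^29 mod 31  (bits of 29 = 11101)
  bit 0 = 1: r = r^2 * 3 mod 31 = 1^2 * 3 = 1*3 = 3
  bit 1 = 1: r = r^2 * 3 mod 31 = 3^2 * 3 = 9*3 = 27
  bit 2 = 1: r = r^2 * 3 mod 31 = 27^2 * 3 = 16*3 = 17
  bit 3 = 0: r = r^2 mod 31 = 17^2 = 10
  bit 4 = 1: r = r^2 * 3 mod 31 = 10^2 * 3 = 7*3 = 21
  -> A = 21
B = 3^7 mod 31  (bits of 7 = 111)
  bit 0 = 1: r = r^2 * 3 mod 31 = 1^2 * 3 = 1*3 = 3
  bit 1 = 1: r = r^2 * 3 mod 31 = 3^2 * 3 = 9*3 = 27
  bit 2 = 1: r = r^2 * 3 mod 31 = 27^2 * 3 = 16*3 = 17
  -> B = 17
s = B^a = 17^29 mod 31  (bits of 29 = 11101)
  bit 0 = 1: r = r^2 * 17 mod 31 = 1^2 * 17 = 1*17 = 17
  bit 1 = 1: r = r^2 * 17 mod 31 = 17^2 * 17 = 10*17 = 15
  bit 2 = 1: r = r^2 * 17 mod 31 = 15^2 * 17 = 8*17 = 12
  bit 3 = 0: r = r^2 mod 31 = 12^2 = 20
  bit 4 = 1: r = r^2 * 17 mod 31 = 20^2 * 17 = 28*17 = 11
  -> s = B^a = 11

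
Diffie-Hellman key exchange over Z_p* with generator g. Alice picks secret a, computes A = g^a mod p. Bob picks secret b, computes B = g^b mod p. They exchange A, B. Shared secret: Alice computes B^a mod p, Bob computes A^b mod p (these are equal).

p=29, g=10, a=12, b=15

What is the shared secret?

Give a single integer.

Answer: 20

Derivation:
A = 10^12 mod 29  (bits of 12 = 1100)
  bit 0 = 1: r = r^2 * 10 mod 29 = 1^2 * 10 = 1*10 = 10
  bit 1 = 1: r = r^2 * 10 mod 29 = 10^2 * 10 = 13*10 = 14
  bit 2 = 0: r = r^2 mod 29 = 14^2 = 22
  bit 3 = 0: r = r^2 mod 29 = 22^2 = 20
  -> A = 20
B = 10^15 mod 29  (bits of 15 = 1111)
  bit 0 = 1: r = r^2 * 10 mod 29 = 1^2 * 10 = 1*10 = 10
  bit 1 = 1: r = r^2 * 10 mod 29 = 10^2 * 10 = 13*10 = 14
  bit 2 = 1: r = r^2 * 10 mod 29 = 14^2 * 10 = 22*10 = 17
  bit 3 = 1: r = r^2 * 10 mod 29 = 17^2 * 10 = 28*10 = 19
  -> B = 19
s = B^a = 19^12 mod 29  (bits of 12 = 1100)
  bit 0 = 1: r = r^2 * 19 mod 29 = 1^2 * 19 = 1*19 = 19
  bit 1 = 1: r = r^2 * 19 mod 29 = 19^2 * 19 = 13*19 = 15
  bit 2 = 0: r = r^2 mod 29 = 15^2 = 22
  bit 3 = 0: r = r^2 mod 29 = 22^2 = 20
  -> s = B^a = 20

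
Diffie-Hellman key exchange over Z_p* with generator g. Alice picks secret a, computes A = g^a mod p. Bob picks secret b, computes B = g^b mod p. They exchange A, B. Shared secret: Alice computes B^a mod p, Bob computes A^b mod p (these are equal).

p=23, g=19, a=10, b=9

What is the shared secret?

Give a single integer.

A = 19^10 mod 23  (bits of 10 = 1010)
  bit 0 = 1: r = r^2 * 19 mod 23 = 1^2 * 19 = 1*19 = 19
  bit 1 = 0: r = r^2 mod 23 = 19^2 = 16
  bit 2 = 1: r = r^2 * 19 mod 23 = 16^2 * 19 = 3*19 = 11
  bit 3 = 0: r = r^2 mod 23 = 11^2 = 6
  -> A = 6
B = 19^9 mod 23  (bits of 9 = 1001)
  bit 0 = 1: r = r^2 * 19 mod 23 = 1^2 * 19 = 1*19 = 19
  bit 1 = 0: r = r^2 mod 23 = 19^2 = 16
  bit 2 = 0: r = r^2 mod 23 = 16^2 = 3
  bit 3 = 1: r = r^2 * 19 mod 23 = 3^2 * 19 = 9*19 = 10
  -> B = 10
s = B^a = 10^10 mod 23  (bits of 10 = 1010)
  bit 0 = 1: r = r^2 * 10 mod 23 = 1^2 * 10 = 1*10 = 10
  bit 1 = 0: r = r^2 mod 23 = 10^2 = 8
  bit 2 = 1: r = r^2 * 10 mod 23 = 8^2 * 10 = 18*10 = 19
  bit 3 = 0: r = r^2 mod 23 = 19^2 = 16
  -> s = B^a = 16

Answer: 16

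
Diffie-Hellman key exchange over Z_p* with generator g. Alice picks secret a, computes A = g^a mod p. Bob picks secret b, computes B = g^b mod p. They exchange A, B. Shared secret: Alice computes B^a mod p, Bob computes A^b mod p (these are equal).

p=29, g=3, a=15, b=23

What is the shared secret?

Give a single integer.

A = 3^15 mod 29  (bits of 15 = 1111)
  bit 0 = 1: r = r^2 * 3 mod 29 = 1^2 * 3 = 1*3 = 3
  bit 1 = 1: r = r^2 * 3 mod 29 = 3^2 * 3 = 9*3 = 27
  bit 2 = 1: r = r^2 * 3 mod 29 = 27^2 * 3 = 4*3 = 12
  bit 3 = 1: r = r^2 * 3 mod 29 = 12^2 * 3 = 28*3 = 26
  -> A = 26
B = 3^23 mod 29  (bits of 23 = 10111)
  bit 0 = 1: r = r^2 * 3 mod 29 = 1^2 * 3 = 1*3 = 3
  bit 1 = 0: r = r^2 mod 29 = 3^2 = 9
  bit 2 = 1: r = r^2 * 3 mod 29 = 9^2 * 3 = 23*3 = 11
  bit 3 = 1: r = r^2 * 3 mod 29 = 11^2 * 3 = 5*3 = 15
  bit 4 = 1: r = r^2 * 3 mod 29 = 15^2 * 3 = 22*3 = 8
  -> B = 8
s = B^a = 8^15 mod 29  (bits of 15 = 1111)
  bit 0 = 1: r = r^2 * 8 mod 29 = 1^2 * 8 = 1*8 = 8
  bit 1 = 1: r = r^2 * 8 mod 29 = 8^2 * 8 = 6*8 = 19
  bit 2 = 1: r = r^2 * 8 mod 29 = 19^2 * 8 = 13*8 = 17
  bit 3 = 1: r = r^2 * 8 mod 29 = 17^2 * 8 = 28*8 = 21
  -> s = B^a = 21

Answer: 21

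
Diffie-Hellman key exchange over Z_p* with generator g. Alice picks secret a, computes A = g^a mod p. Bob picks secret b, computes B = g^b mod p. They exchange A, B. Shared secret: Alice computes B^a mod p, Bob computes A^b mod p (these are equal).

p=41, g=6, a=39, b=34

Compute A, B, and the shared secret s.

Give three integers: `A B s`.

Answer: 7 20 39

Derivation:
A = 6^39 mod 41  (bits of 39 = 100111)
  bit 0 = 1: r = r^2 * 6 mod 41 = 1^2 * 6 = 1*6 = 6
  bit 1 = 0: r = r^2 mod 41 = 6^2 = 36
  bit 2 = 0: r = r^2 mod 41 = 36^2 = 25
  bit 3 = 1: r = r^2 * 6 mod 41 = 25^2 * 6 = 10*6 = 19
  bit 4 = 1: r = r^2 * 6 mod 41 = 19^2 * 6 = 33*6 = 34
  bit 5 = 1: r = r^2 * 6 mod 41 = 34^2 * 6 = 8*6 = 7
  -> A = 7
B = 6^34 mod 41  (bits of 34 = 100010)
  bit 0 = 1: r = r^2 * 6 mod 41 = 1^2 * 6 = 1*6 = 6
  bit 1 = 0: r = r^2 mod 41 = 6^2 = 36
  bit 2 = 0: r = r^2 mod 41 = 36^2 = 25
  bit 3 = 0: r = r^2 mod 41 = 25^2 = 10
  bit 4 = 1: r = r^2 * 6 mod 41 = 10^2 * 6 = 18*6 = 26
  bit 5 = 0: r = r^2 mod 41 = 26^2 = 20
  -> B = 20
s = B^a = 20^39 mod 41  (bits of 39 = 100111)
  bit 0 = 1: r = r^2 * 20 mod 41 = 1^2 * 20 = 1*20 = 20
  bit 1 = 0: r = r^2 mod 41 = 20^2 = 31
  bit 2 = 0: r = r^2 mod 41 = 31^2 = 18
  bit 3 = 1: r = r^2 * 20 mod 41 = 18^2 * 20 = 37*20 = 2
  bit 4 = 1: r = r^2 * 20 mod 41 = 2^2 * 20 = 4*20 = 39
  bit 5 = 1: r = r^2 * 20 mod 41 = 39^2 * 20 = 4*20 = 39
  -> s = B^a = 39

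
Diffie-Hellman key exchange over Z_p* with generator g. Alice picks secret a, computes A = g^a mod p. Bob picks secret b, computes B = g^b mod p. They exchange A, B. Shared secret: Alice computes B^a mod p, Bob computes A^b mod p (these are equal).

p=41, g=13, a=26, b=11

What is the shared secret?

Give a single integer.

A = 13^26 mod 41  (bits of 26 = 11010)
  bit 0 = 1: r = r^2 * 13 mod 41 = 1^2 * 13 = 1*13 = 13
  bit 1 = 1: r = r^2 * 13 mod 41 = 13^2 * 13 = 5*13 = 24
  bit 2 = 0: r = r^2 mod 41 = 24^2 = 2
  bit 3 = 1: r = r^2 * 13 mod 41 = 2^2 * 13 = 4*13 = 11
  bit 4 = 0: r = r^2 mod 41 = 11^2 = 39
  -> A = 39
B = 13^11 mod 41  (bits of 11 = 1011)
  bit 0 = 1: r = r^2 * 13 mod 41 = 1^2 * 13 = 1*13 = 13
  bit 1 = 0: r = r^2 mod 41 = 13^2 = 5
  bit 2 = 1: r = r^2 * 13 mod 41 = 5^2 * 13 = 25*13 = 38
  bit 3 = 1: r = r^2 * 13 mod 41 = 38^2 * 13 = 9*13 = 35
  -> B = 35
s = B^a = 35^26 mod 41  (bits of 26 = 11010)
  bit 0 = 1: r = r^2 * 35 mod 41 = 1^2 * 35 = 1*35 = 35
  bit 1 = 1: r = r^2 * 35 mod 41 = 35^2 * 35 = 36*35 = 30
  bit 2 = 0: r = r^2 mod 41 = 30^2 = 39
  bit 3 = 1: r = r^2 * 35 mod 41 = 39^2 * 35 = 4*35 = 17
  bit 4 = 0: r = r^2 mod 41 = 17^2 = 2
  -> s = B^a = 2

Answer: 2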